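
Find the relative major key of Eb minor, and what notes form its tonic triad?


Reasoning:
The relative major shares the key signature and is a minor 3rd above the minor tonic
A minor 3rd above Eb is Gb
→ relative major of Eb minor is Gb major
Tonic triad of Gb major = root + major 3rd + perfect 5th = Gb Bb Db
= Gb major; triad = Gb Bb Db


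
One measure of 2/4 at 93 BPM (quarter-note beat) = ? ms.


Quarter-note beat duration = 60000 / 93 ms
Beats per measure (2/4) = 2
One measure = 2 × 60000 / 93 = 120000 / 93 ms
= 1290.3 ms


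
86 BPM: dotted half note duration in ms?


Step by step:
One quarter-note beat = 60000 / BPM = 60000 / 86 ms
Dotted half note = 3 × quarter note
Duration = 3 × 60000 / 86 = 180000 / 86
= 2093.0 ms


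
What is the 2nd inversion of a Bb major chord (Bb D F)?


Let's work it out.
Root position: Bb D F
2nd inversion: move root and 3rd up an octave
Bass note: F
Notes (bottom to top) = F Bb D


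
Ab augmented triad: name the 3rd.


Reasoning:
Augmented triad = root + major 3rd (4 semitones) + augmented 5th (8 semitones)
A triad on Ab stacks thirds, so the chord tones use letter names A-C-E
Root: Ab
Major 3rd above Ab: C
Augmented 5th above Ab: E
The 3rd = C


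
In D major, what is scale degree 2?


Major scale pattern: W-W-H-W-W-W-H (2-2-1-2-2-2-1 semitones)
Starting from D:
  D + 2 semitones → E
  E + 2 semitones → F#
  F# + 1 semitone → G
  G + 2 semitones → A
  A + 2 semitones → B
  B + 2 semitones → C#
  C# + 1 semitone → D
Scale: D E F# G A B C#
Degree 2 = E


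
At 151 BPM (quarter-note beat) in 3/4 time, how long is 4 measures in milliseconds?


Solution.
Quarter-note beat duration = 60000 / 151 ms
Beats per measure (3/4) = 3
One measure = 3 × 60000 / 151 = 180000 / 151 ms
4 measures = 4 × 180000 / 151 = 720000 / 151
= 4768.2 ms


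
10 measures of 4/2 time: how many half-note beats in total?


Reasoning:
Time signature 4/2: the bottom number 2 means the half note gets one count
The top number 4 means 4 half-note beats per measure
Total = 4 × 10 measures
= 40 half-note beats


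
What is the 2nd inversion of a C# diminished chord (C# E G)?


Root position: C# E G
2nd inversion: move root and 3rd up an octave
Bass note: G
Notes (bottom to top) = G C# E


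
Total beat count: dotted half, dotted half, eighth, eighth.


Working:
Beat values:
  dotted half = 3 beats
  dotted half = 3 beats
  eighth = 0.5 beats
  eighth = 0.5 beats
Sum = 3 + 3 + 0.5 + 0.5
= 7 beats


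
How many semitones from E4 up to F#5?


Let's work it out.
Absolute semitone position = octave×12 + chromatic position
E4: 4×12 + 4 = 52
F#5: 5×12 + 6 = 66
Difference = 66 - 52 = 14
= 14 semitones


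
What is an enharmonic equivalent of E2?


Enharmonic notes sound the same pitch but are spelled with different letter names
E and D## name the same pitch class
= D##2


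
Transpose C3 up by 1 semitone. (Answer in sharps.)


Reasoning:
C3: chromatic position 0 in octave 3 → absolute = 3×12 + 0 = 36
Transpose up 1: 36 + 1 = 37
37 = 3×12 + 1 → C# in octave 3
Result = C#3


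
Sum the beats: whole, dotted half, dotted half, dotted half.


Beat values:
  whole = 4 beats
  dotted half = 3 beats
  dotted half = 3 beats
  dotted half = 3 beats
Sum = 4 + 3 + 3 + 3
= 13 beats


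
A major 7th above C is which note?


A 7th spans 7 letter names, so from C we land on B
A major 7th = 11 semitones above C
Spell B at that pitch: B
= B


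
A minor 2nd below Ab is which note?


Solution.
A 2nd spans 2 letter names, so from A we land on G
A minor 2nd = 1 semitone below Ab
Spell G at that pitch: G
= G


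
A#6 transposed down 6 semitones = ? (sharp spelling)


Let's work it out.
A#6: chromatic position 10 in octave 6 → absolute = 6×12 + 10 = 82
Transpose down 6: 82 - 6 = 76
76 = 6×12 + 4 → E in octave 6
Result = E6


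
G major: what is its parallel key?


Working:
Parallel keys share the same tonic but differ in mode
G major → parallel is G minor
= G minor


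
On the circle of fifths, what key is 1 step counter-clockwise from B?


Step by step:
Each counter-clockwise step moves down a perfect 5th (= up a perfect 4th)
From B: B → E
= E


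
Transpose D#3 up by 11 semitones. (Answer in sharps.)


Reasoning:
D#3: chromatic position 3 in octave 3 → absolute = 3×12 + 3 = 39
Transpose up 11: 39 + 11 = 50
50 = 4×12 + 2 → D in octave 4
Result = D4


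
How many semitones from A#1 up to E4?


Absolute semitone position = octave×12 + chromatic position
A#1: 1×12 + 10 = 22
E4: 4×12 + 4 = 52
Difference = 52 - 22 = 30
= 30 semitones


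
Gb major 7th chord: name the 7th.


Reasoning:
Major 7th chord = root + major 3rd + perfect 5th + major 7th
Seventh chords stack in thirds, so the letter names are G-B-D-F
Root: Gb
Major 3rd above Gb: Bb
Perfect 5th above Gb: Db
Major 7th above Gb: F
The 7th = F


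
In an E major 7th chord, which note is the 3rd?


Let's work it out.
Major 7th chord = root + major 3rd + perfect 5th + major 7th
Seventh chords stack in thirds, so the letter names are E-G-B-D
Root: E
Major 3rd above E: G#
Perfect 5th above E: B
Major 7th above E: D#
The 3rd = G#


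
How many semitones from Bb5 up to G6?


Step by step:
Absolute semitone position = octave×12 + chromatic position
Bb5: 5×12 + 10 = 70
G6: 6×12 + 7 = 79
Difference = 79 - 70 = 9
= 9 semitones


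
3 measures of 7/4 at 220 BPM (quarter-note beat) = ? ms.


Step by step:
Quarter-note beat duration = 60000 / 220 ms
Beats per measure (7/4) = 7
One measure = 7 × 60000 / 220 = 420000 / 220 ms
3 measures = 3 × 420000 / 220 = 1260000 / 220
= 5727.3 ms


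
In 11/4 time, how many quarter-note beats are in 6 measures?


Reasoning:
Time signature 11/4: the bottom number 4 means the quarter note gets one count
The top number 11 means 11 quarter-note beats per measure
Total = 11 × 6 measures
= 66 quarter-note beats


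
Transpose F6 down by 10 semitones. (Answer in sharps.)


F6: chromatic position 5 in octave 6 → absolute = 6×12 + 5 = 77
Transpose down 10: 77 - 10 = 67
67 = 5×12 + 7 → G in octave 5
Result = G5


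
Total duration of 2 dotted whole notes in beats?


Solution.
Base whole note = 4 beats
Dot 1 adds half the previous value: +2
One dotted whole = 4 + 2 = 6
2 of them = 2 × 6 = 12
= 12 beats


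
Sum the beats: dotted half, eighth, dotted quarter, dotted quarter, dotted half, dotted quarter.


Beat values:
  dotted half = 3 beats
  eighth = 0.5 beats
  dotted quarter = 1.5 beats
  dotted quarter = 1.5 beats
  dotted half = 3 beats
  dotted quarter = 1.5 beats
Sum = 3 + 0.5 + 1.5 + 1.5 + 3 + 1.5
= 11 beats


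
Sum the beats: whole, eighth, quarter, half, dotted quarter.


Solution.
Beat values:
  whole = 4 beats
  eighth = 0.5 beats
  quarter = 1 beat
  half = 2 beats
  dotted quarter = 1.5 beats
Sum = 4 + 0.5 + 1 + 2 + 1.5
= 9 beats


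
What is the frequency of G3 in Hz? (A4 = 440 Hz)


Let's work it out.
f = 440 × 2^(n/12) where n = semitones from A4
G3: -14 semitones from A4
f = 440 × 2^(-14/12)
f = 196.00 Hz


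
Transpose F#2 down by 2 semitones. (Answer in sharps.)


Working:
F#2: chromatic position 6 in octave 2 → absolute = 2×12 + 6 = 30
Transpose down 2: 30 - 2 = 28
28 = 2×12 + 4 → E in octave 2
Result = E2


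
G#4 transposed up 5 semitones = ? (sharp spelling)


G#4: chromatic position 8 in octave 4 → absolute = 4×12 + 8 = 56
Transpose up 5: 56 + 5 = 61
61 = 5×12 + 1 → C# in octave 5
Result = C#5


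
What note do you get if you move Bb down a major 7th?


major 7th: 7 letter names, 11 semitones
Letter: B - 6 → C
Pitch: Bb - 11 semitones, spelled as a C → Cb
= Cb


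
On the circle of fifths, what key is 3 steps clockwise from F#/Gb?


Reasoning:
Each clockwise step on the circle of fifths moves up a perfect 5th
From F#/Gb: F#/Gb → Db → Ab → Eb
= Eb


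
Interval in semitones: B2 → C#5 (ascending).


Working:
Absolute semitone position = octave×12 + chromatic position
B2: 2×12 + 11 = 35
C#5: 5×12 + 1 = 61
Difference = 61 - 35 = 26
= 26 semitones


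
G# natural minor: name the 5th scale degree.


Working:
Natural minor scale pattern: W-H-W-W-H-W-W (2-1-2-2-1-2-2 semitones)
Starting from G#:
  G# + 2 semitones → A#
  A# + 1 semitone → B
  B + 2 semitones → C#
  C# + 2 semitones → D#
  D# + 1 semitone → E
  E + 2 semitones → F#
  F# + 2 semitones → G#
Scale: G# A# B C# D# E F#
Degree 5 = D#


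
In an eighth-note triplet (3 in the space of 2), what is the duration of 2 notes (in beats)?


Triplet: 3 notes occupy the space of 2 eighth notes
Space = 2 × 1/2 = 1 beat
Each triplet note = 1 / 3 = 1/3 beats
2 notes = 2 × 1/3 = 2/3
= 2/3 beats


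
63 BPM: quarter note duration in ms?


Let's work it out.
One quarter-note beat = 60000 / BPM = 60000 / 63 ms
Duration = 60000 / 63
= 952.4 ms


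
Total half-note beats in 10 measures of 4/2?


Reasoning:
Time signature 4/2: the bottom number 2 means the half note gets one count
The top number 4 means 4 half-note beats per measure
Total = 4 × 10 measures
= 40 half-note beats


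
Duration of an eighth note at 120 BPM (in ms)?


Let's work it out.
One quarter-note beat = 60000 / BPM = 60000 / 120 ms
Eighth note = 1/2 × quarter note
Duration = 1/2 × 60000 / 120 = 30000 / 120
= 250.0 ms


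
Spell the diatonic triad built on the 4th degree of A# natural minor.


Solution.
A# natural minor scale: A# B# C# D# E# F# G#
Diatonic triad on degree 4 stacks scale notes 4, 6, 1: D# F# A#
D#→F# = 3 semitones; D#→A# = 7 semitones → minor triad
= D# F# A# (minor)


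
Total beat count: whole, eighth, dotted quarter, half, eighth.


Step by step:
Beat values:
  whole = 4 beats
  eighth = 0.5 beats
  dotted quarter = 1.5 beats
  half = 2 beats
  eighth = 0.5 beats
Sum = 4 + 0.5 + 1.5 + 2 + 0.5
= 8.5 beats


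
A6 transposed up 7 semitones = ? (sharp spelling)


Solution.
A6: chromatic position 9 in octave 6 → absolute = 6×12 + 9 = 81
Transpose up 7: 81 + 7 = 88
88 = 7×12 + 4 → E in octave 7
Result = E7


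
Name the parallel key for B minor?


Let's work it out.
Parallel keys share the same tonic but differ in mode
B minor → parallel is B major
= B major


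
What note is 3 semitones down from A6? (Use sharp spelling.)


A6: chromatic position 9 in octave 6 → absolute = 6×12 + 9 = 81
Transpose down 3: 81 - 3 = 78
78 = 6×12 + 6 → F# in octave 6
Result = F#6


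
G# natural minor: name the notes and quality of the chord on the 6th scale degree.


G# natural minor scale: G# A# B C# D# E F#
Diatonic triad on degree 6 stacks scale notes 6, 1, 3: E G# B
E→G# = 4 semitones; E→B = 7 semitones → major triad
= E G# B (major)


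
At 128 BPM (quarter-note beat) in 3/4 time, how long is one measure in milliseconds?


Reasoning:
Quarter-note beat duration = 60000 / 128 ms
Beats per measure (3/4) = 3
One measure = 3 × 60000 / 128 = 180000 / 128 ms
= 1406.2 ms


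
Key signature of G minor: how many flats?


Solution.
Flat minor keys: A(0), D(1), G(2), C(3), F(4), Bb(5), Eb(6), Ab(7)
G minor has 2 flats
Order of flats: Bb Eb Ab Db Gb Cb Fb → first 2: Bb, Eb
= 2 flats


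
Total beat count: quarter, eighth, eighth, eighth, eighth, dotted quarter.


Beat values:
  quarter = 1 beat
  eighth = 0.5 beats
  eighth = 0.5 beats
  eighth = 0.5 beats
  eighth = 0.5 beats
  dotted quarter = 1.5 beats
Sum = 1 + 0.5 + 0.5 + 0.5 + 0.5 + 1.5
= 4.5 beats


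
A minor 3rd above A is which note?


Let's work it out.
A 3rd spans 3 letter names, so from A we land on C
A minor 3rd = 3 semitones above A
Spell C at that pitch: C
= C


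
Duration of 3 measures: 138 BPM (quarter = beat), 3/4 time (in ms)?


Reasoning:
Quarter-note beat duration = 60000 / 138 ms
Beats per measure (3/4) = 3
One measure = 3 × 60000 / 138 = 180000 / 138 ms
3 measures = 3 × 180000 / 138 = 540000 / 138
= 3913.0 ms


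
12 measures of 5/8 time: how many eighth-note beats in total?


Reasoning:
Time signature 5/8: the bottom number 8 means the eighth note gets one count
The top number 5 means 5 eighth-note beats per measure
Total = 5 × 12 measures
= 60 eighth-note beats


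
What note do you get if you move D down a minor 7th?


Let's work it out.
minor 7th: 7 letter names, 10 semitones
Letter: D - 6 → E
Pitch: D - 10 semitones, spelled as an E → E
= E


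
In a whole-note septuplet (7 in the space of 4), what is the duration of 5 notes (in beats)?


Septuplet: 7 notes occupy the space of 4 whole notes
Space = 4 × 4 = 16 beats
Each septuplet note = 16 / 7 = 16/7 beats
5 notes = 5 × 16/7 = 80/7
= 80/7 beats


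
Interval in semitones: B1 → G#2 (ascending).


Let's work it out.
Absolute semitone position = octave×12 + chromatic position
B1: 1×12 + 11 = 23
G#2: 2×12 + 8 = 32
Difference = 32 - 23 = 9
= 9 semitones


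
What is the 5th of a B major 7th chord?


Let's work it out.
Major 7th chord = root + major 3rd + perfect 5th + major 7th
Seventh chords stack in thirds, so the letter names are B-D-F-A
Root: B
Major 3rd above B: D#
Perfect 5th above B: F#
Major 7th above B: A#
The 5th = F#


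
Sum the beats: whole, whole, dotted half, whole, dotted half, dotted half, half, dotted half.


Solution.
Beat values:
  whole = 4 beats
  whole = 4 beats
  dotted half = 3 beats
  whole = 4 beats
  dotted half = 3 beats
  dotted half = 3 beats
  half = 2 beats
  dotted half = 3 beats
Sum = 4 + 4 + 3 + 4 + 3 + 3 + 2 + 3
= 26 beats


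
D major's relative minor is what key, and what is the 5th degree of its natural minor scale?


The relative minor shares the major's key signature and starts on its 6th degree
6th degree = a major 6th above the tonic; a major 6th above D is B
→ relative minor of D major is B minor
B natural minor scale: B C# D E F# G A
= B minor; 5th degree = F#


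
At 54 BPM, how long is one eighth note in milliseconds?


Solution.
One quarter-note beat = 60000 / BPM = 60000 / 54 ms
Eighth note = 1/2 × quarter note
Duration = 1/2 × 60000 / 54 = 30000 / 54
= 555.6 ms


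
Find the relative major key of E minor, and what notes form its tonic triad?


The relative major shares the key signature and is a minor 3rd above the minor tonic
A minor 3rd above E is G
→ relative major of E minor is G major
Tonic triad of G major = root + major 3rd + perfect 5th = G B D
= G major; triad = G B D


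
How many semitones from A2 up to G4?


Reasoning:
Absolute semitone position = octave×12 + chromatic position
A2: 2×12 + 9 = 33
G4: 4×12 + 7 = 55
Difference = 55 - 33 = 22
= 22 semitones


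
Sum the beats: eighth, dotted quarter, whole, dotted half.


Step by step:
Beat values:
  eighth = 0.5 beats
  dotted quarter = 1.5 beats
  whole = 4 beats
  dotted half = 3 beats
Sum = 0.5 + 1.5 + 4 + 3
= 9 beats


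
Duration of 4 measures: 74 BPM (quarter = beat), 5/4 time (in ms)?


Quarter-note beat duration = 60000 / 74 ms
Beats per measure (5/4) = 5
One measure = 5 × 60000 / 74 = 300000 / 74 ms
4 measures = 4 × 300000 / 74 = 1200000 / 74
= 16216.2 ms


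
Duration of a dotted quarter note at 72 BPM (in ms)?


Reasoning:
One quarter-note beat = 60000 / BPM = 60000 / 72 ms
Dotted quarter note = 3/2 × quarter note
Duration = 3/2 × 60000 / 72 = 90000 / 72
= 1250.0 ms


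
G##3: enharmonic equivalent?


Enharmonic notes sound the same pitch but are spelled with different letter names
G## and A name the same pitch class
= A3


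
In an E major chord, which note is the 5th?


Solution.
Major triad = root + major 3rd (4 semitones) + perfect 5th (7 semitones)
A triad on E stacks thirds, so the chord tones use letter names E-G-B
Root: E
Major 3rd above E: G#
Perfect 5th above E: B
The 5th = B


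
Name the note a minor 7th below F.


Working:
A 7th spans 7 letter names, so from F we land on G
A minor 7th = 10 semitones below F
Spell G at that pitch: G
= G


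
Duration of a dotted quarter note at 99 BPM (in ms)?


Working:
One quarter-note beat = 60000 / BPM = 60000 / 99 ms
Dotted quarter note = 3/2 × quarter note
Duration = 3/2 × 60000 / 99 = 90000 / 99
= 909.1 ms


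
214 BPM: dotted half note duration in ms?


Solution.
One quarter-note beat = 60000 / BPM = 60000 / 214 ms
Dotted half note = 3 × quarter note
Duration = 3 × 60000 / 214 = 180000 / 214
= 841.1 ms


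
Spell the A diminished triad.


Diminished triad = root + minor 3rd (3 semitones) + diminished 5th (6 semitones)
A triad on A stacks thirds, so the chord tones use letter names A-C-E
Root: A
Minor 3rd above A: C
Diminished 5th above A: Eb
Chord = A C Eb


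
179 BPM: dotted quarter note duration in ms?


Working:
One quarter-note beat = 60000 / BPM = 60000 / 179 ms
Dotted quarter note = 3/2 × quarter note
Duration = 3/2 × 60000 / 179 = 90000 / 179
= 502.8 ms


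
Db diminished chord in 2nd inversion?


Root position: Db Fb Abb
2nd inversion: move root and 3rd up an octave
Bass note: Abb
Notes (bottom to top) = Abb Db Fb


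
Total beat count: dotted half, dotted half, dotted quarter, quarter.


Beat values:
  dotted half = 3 beats
  dotted half = 3 beats
  dotted quarter = 1.5 beats
  quarter = 1 beat
Sum = 3 + 3 + 1.5 + 1
= 8.5 beats


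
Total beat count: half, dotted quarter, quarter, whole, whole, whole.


Reasoning:
Beat values:
  half = 2 beats
  dotted quarter = 1.5 beats
  quarter = 1 beat
  whole = 4 beats
  whole = 4 beats
  whole = 4 beats
Sum = 2 + 1.5 + 1 + 4 + 4 + 4
= 16.5 beats


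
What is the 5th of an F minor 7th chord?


Let's work it out.
Minor 7th chord = root + minor 3rd + perfect 5th + minor 7th
Seventh chords stack in thirds, so the letter names are F-A-C-E
Root: F
Minor 3rd above F: Ab
Perfect 5th above F: C
Minor 7th above F: Eb
The 5th = C


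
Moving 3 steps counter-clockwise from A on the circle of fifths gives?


Working:
Each counter-clockwise step moves down a perfect 5th (= up a perfect 4th)
From A: A → D → G → C
= C


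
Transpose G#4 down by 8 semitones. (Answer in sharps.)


Working:
G#4: chromatic position 8 in octave 4 → absolute = 4×12 + 8 = 56
Transpose down 8: 56 - 8 = 48
48 = 4×12 + 0 → C in octave 4
Result = C4


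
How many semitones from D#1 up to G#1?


Solution.
Absolute semitone position = octave×12 + chromatic position
D#1: 1×12 + 3 = 15
G#1: 1×12 + 8 = 20
Difference = 20 - 15 = 5
= 5 semitones


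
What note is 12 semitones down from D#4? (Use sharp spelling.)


Working:
D#4: chromatic position 3 in octave 4 → absolute = 4×12 + 3 = 51
Transpose down 12: 51 - 12 = 39
39 = 3×12 + 3 → D# in octave 3
Result = D#3


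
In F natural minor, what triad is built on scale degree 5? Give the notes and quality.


Solution.
F natural minor scale: F G Ab Bb C Db Eb
Diatonic triad on degree 5 stacks scale notes 5, 7, 2: C Eb G
C→Eb = 3 semitones; C→G = 7 semitones → minor triad
= C Eb G (minor)


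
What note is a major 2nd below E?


Let's work it out.
A 2nd spans 2 letter names, so from E we land on D
A major 2nd = 2 semitones below E
Spell D at that pitch: D
= D


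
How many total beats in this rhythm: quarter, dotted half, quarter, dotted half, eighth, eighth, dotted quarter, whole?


Beat values:
  quarter = 1 beat
  dotted half = 3 beats
  quarter = 1 beat
  dotted half = 3 beats
  eighth = 0.5 beats
  eighth = 0.5 beats
  dotted quarter = 1.5 beats
  whole = 4 beats
Sum = 1 + 3 + 1 + 3 + 0.5 + 0.5 + 1.5 + 4
= 14.5 beats


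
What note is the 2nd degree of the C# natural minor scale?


Step by step:
Natural minor scale pattern: W-H-W-W-H-W-W (2-1-2-2-1-2-2 semitones)
Starting from C#:
  C# + 2 semitones → D#
  D# + 1 semitone → E
  E + 2 semitones → F#
  F# + 2 semitones → G#
  G# + 1 semitone → A
  A + 2 semitones → B
  B + 2 semitones → C#
Scale: C# D# E F# G# A B
Degree 2 = D#


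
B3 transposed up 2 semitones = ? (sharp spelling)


B3: chromatic position 11 in octave 3 → absolute = 3×12 + 11 = 47
Transpose up 2: 47 + 2 = 49
49 = 4×12 + 1 → C# in octave 4
Result = C#4


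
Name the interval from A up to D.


Step by step:
Letter names: A → D spans 4 letter names → a 4th
Semitones: A → D = 5 half-steps
A 4th of 5 semitones is a perfect 4th
= perfect 4th


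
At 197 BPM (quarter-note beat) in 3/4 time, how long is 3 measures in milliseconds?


Let's work it out.
Quarter-note beat duration = 60000 / 197 ms
Beats per measure (3/4) = 3
One measure = 3 × 60000 / 197 = 180000 / 197 ms
3 measures = 3 × 180000 / 197 = 540000 / 197
= 2741.1 ms


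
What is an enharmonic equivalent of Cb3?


Enharmonic notes sound the same pitch but are spelled with different letter names
Cb and B name the same pitch class
Octave numbers change at C, so Cb3 = B2
= B2


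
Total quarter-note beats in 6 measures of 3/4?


Let's work it out.
Time signature 3/4: the bottom number 4 means the quarter note gets one count
The top number 3 means 3 quarter-note beats per measure
Total = 3 × 6 measures
= 18 quarter-note beats


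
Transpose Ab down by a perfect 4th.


Step by step:
perfect 4th: 4 letter names, 5 semitones
Letter: A - 3 → E
Pitch: Ab - 5 semitones, spelled as an E → Eb
= Eb


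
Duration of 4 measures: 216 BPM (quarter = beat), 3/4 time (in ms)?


Step by step:
Quarter-note beat duration = 60000 / 216 ms
Beats per measure (3/4) = 3
One measure = 3 × 60000 / 216 = 180000 / 216 ms
4 measures = 4 × 180000 / 216 = 720000 / 216
= 3333.3 ms


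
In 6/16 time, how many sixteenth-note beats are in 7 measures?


Working:
Time signature 6/16: the bottom number 16 means the sixteenth note gets one count
The top number 6 means 6 sixteenth-note beats per measure
Total = 6 × 7 measures
= 42 sixteenth-note beats


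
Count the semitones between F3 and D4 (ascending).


Absolute semitone position = octave×12 + chromatic position
F3: 3×12 + 5 = 41
D4: 4×12 + 2 = 50
Difference = 50 - 41 = 9
= 9 semitones


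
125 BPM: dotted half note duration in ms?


Let's work it out.
One quarter-note beat = 60000 / BPM = 60000 / 125 ms
Dotted half note = 3 × quarter note
Duration = 3 × 60000 / 125 = 180000 / 125
= 1440.0 ms


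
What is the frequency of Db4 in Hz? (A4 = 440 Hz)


Solution.
f = 440 × 2^(n/12) where n = semitones from A4
Db4: -8 semitones from A4
f = 440 × 2^(-8/12)
f = 277.18 Hz


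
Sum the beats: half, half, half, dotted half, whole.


Beat values:
  half = 2 beats
  half = 2 beats
  half = 2 beats
  dotted half = 3 beats
  whole = 4 beats
Sum = 2 + 2 + 2 + 3 + 4
= 13 beats


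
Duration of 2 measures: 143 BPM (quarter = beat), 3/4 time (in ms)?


Quarter-note beat duration = 60000 / 143 ms
Beats per measure (3/4) = 3
One measure = 3 × 60000 / 143 = 180000 / 143 ms
2 measures = 2 × 180000 / 143 = 360000 / 143
= 2517.5 ms


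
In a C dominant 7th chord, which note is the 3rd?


Step by step:
Dominant 7th chord = root + major 3rd + perfect 5th + minor 7th
Seventh chords stack in thirds, so the letter names are C-E-G-B
Root: C
Major 3rd above C: E
Perfect 5th above C: G
Minor 7th above C: Bb
The 3rd = E


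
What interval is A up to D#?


Working:
Letter names: A → D spans 4 letter names → a 4th
Semitones: A → D# = 6 half-steps
A 4th of 6 semitones is an augmented 4th
= augmented 4th


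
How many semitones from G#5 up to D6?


Absolute semitone position = octave×12 + chromatic position
G#5: 5×12 + 8 = 68
D6: 6×12 + 2 = 74
Difference = 74 - 68 = 6
= 6 semitones


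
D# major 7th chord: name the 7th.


Working:
Major 7th chord = root + major 3rd + perfect 5th + major 7th
Seventh chords stack in thirds, so the letter names are D-F-A-C
Root: D#
Major 3rd above D#: F##
Perfect 5th above D#: A#
Major 7th above D#: C##
The 7th = C##


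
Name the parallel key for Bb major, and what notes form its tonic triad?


Let's work it out.
Parallel keys share the same tonic but differ in mode
Bb major → parallel is Bb minor
Tonic triad of Bb minor = Bb Db F
= Bb minor; triad = Bb Db F


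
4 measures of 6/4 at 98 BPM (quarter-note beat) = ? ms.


Quarter-note beat duration = 60000 / 98 ms
Beats per measure (6/4) = 6
One measure = 6 × 60000 / 98 = 360000 / 98 ms
4 measures = 4 × 360000 / 98 = 1440000 / 98
= 14693.9 ms


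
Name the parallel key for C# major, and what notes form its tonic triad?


Parallel keys share the same tonic but differ in mode
C# major → parallel is C# minor
Tonic triad of C# minor = C# E G#
= C# minor; triad = C# E G#


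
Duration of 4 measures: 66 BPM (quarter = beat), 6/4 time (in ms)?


Working:
Quarter-note beat duration = 60000 / 66 ms
Beats per measure (6/4) = 6
One measure = 6 × 60000 / 66 = 360000 / 66 ms
4 measures = 4 × 360000 / 66 = 1440000 / 66
= 21818.2 ms


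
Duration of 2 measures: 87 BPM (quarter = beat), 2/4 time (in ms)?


Quarter-note beat duration = 60000 / 87 ms
Beats per measure (2/4) = 2
One measure = 2 × 60000 / 87 = 120000 / 87 ms
2 measures = 2 × 120000 / 87 = 240000 / 87
= 2758.6 ms


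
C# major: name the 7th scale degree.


Major scale pattern: W-W-H-W-W-W-H (2-2-1-2-2-2-1 semitones)
Starting from C#:
  C# + 2 semitones → D#
  D# + 2 semitones → E#
  E# + 1 semitone → F#
  F# + 2 semitones → G#
  G# + 2 semitones → A#
  A# + 2 semitones → B#
  B# + 1 semitone → C#
Scale: C# D# E# F# G# A# B#
Degree 7 = B#


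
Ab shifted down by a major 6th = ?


Solution.
major 6th: 6 letter names, 9 semitones
Letter: A - 5 → C
Pitch: Ab - 9 semitones, spelled as a C → Cb
= Cb


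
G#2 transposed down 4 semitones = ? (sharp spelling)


Step by step:
G#2: chromatic position 8 in octave 2 → absolute = 2×12 + 8 = 32
Transpose down 4: 32 - 4 = 28
28 = 2×12 + 4 → E in octave 2
Result = E2


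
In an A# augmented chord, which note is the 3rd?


Reasoning:
Augmented triad = root + major 3rd (4 semitones) + augmented 5th (8 semitones)
A triad on A# stacks thirds, so the chord tones use letter names A-C-E
Root: A#
Major 3rd above A#: C##
Augmented 5th above A#: E##
The 3rd = C##


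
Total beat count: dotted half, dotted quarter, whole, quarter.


Let's work it out.
Beat values:
  dotted half = 3 beats
  dotted quarter = 1.5 beats
  whole = 4 beats
  quarter = 1 beat
Sum = 3 + 1.5 + 4 + 1
= 9.5 beats


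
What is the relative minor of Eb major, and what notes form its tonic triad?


Reasoning:
The relative minor shares the major's key signature and starts on its 6th degree
6th degree = a major 6th above the tonic; a major 6th above Eb is C
→ relative minor of Eb major is C minor
Tonic triad of C minor = root + minor 3rd + perfect 5th = C Eb G
= C minor; triad = C Eb G


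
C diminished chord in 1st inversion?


Working:
Root position: C Eb Gb
1st inversion: move root up an octave
Bass note: Eb
Notes (bottom to top) = Eb Gb C


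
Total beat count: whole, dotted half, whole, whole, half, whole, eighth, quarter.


Beat values:
  whole = 4 beats
  dotted half = 3 beats
  whole = 4 beats
  whole = 4 beats
  half = 2 beats
  whole = 4 beats
  eighth = 0.5 beats
  quarter = 1 beat
Sum = 4 + 3 + 4 + 4 + 2 + 4 + 0.5 + 1
= 22.5 beats


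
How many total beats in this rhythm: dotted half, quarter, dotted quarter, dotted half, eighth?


Let's work it out.
Beat values:
  dotted half = 3 beats
  quarter = 1 beat
  dotted quarter = 1.5 beats
  dotted half = 3 beats
  eighth = 0.5 beats
Sum = 3 + 1 + 1.5 + 3 + 0.5
= 9 beats


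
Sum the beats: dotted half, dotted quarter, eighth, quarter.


Working:
Beat values:
  dotted half = 3 beats
  dotted quarter = 1.5 beats
  eighth = 0.5 beats
  quarter = 1 beat
Sum = 3 + 1.5 + 0.5 + 1
= 6 beats


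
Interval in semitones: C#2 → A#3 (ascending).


Absolute semitone position = octave×12 + chromatic position
C#2: 2×12 + 1 = 25
A#3: 3×12 + 10 = 46
Difference = 46 - 25 = 21
= 21 semitones


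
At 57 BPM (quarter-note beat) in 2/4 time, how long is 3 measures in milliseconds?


Step by step:
Quarter-note beat duration = 60000 / 57 ms
Beats per measure (2/4) = 2
One measure = 2 × 60000 / 57 = 120000 / 57 ms
3 measures = 3 × 120000 / 57 = 360000 / 57
= 6315.8 ms


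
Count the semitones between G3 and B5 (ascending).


Absolute semitone position = octave×12 + chromatic position
G3: 3×12 + 7 = 43
B5: 5×12 + 11 = 71
Difference = 71 - 43 = 28
= 28 semitones


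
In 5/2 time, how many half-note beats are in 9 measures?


Time signature 5/2: the bottom number 2 means the half note gets one count
The top number 5 means 5 half-note beats per measure
Total = 5 × 9 measures
= 45 half-note beats


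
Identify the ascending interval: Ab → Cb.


Solution.
Letter names: A → C spans 3 letter names → a 3rd
Semitones: Ab → Cb = 3 half-steps
A 3rd of 3 semitones is a minor 3rd
= minor 3rd


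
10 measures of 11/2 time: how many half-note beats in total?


Time signature 11/2: the bottom number 2 means the half note gets one count
The top number 11 means 11 half-note beats per measure
Total = 11 × 10 measures
= 110 half-note beats


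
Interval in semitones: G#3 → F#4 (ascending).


Reasoning:
Absolute semitone position = octave×12 + chromatic position
G#3: 3×12 + 8 = 44
F#4: 4×12 + 6 = 54
Difference = 54 - 44 = 10
= 10 semitones


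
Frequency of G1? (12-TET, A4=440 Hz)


Solution.
f = 440 × 2^(n/12) where n = semitones from A4
G1: -38 semitones from A4
f = 440 × 2^(-38/12)
f = 49.00 Hz


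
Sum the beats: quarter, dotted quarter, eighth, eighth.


Beat values:
  quarter = 1 beat
  dotted quarter = 1.5 beats
  eighth = 0.5 beats
  eighth = 0.5 beats
Sum = 1 + 1.5 + 0.5 + 0.5
= 3.5 beats


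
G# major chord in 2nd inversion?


Let's work it out.
Root position: G# B# D#
2nd inversion: move root and 3rd up an octave
Bass note: D#
Notes (bottom to top) = D# G# B#


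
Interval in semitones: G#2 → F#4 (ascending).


Absolute semitone position = octave×12 + chromatic position
G#2: 2×12 + 8 = 32
F#4: 4×12 + 6 = 54
Difference = 54 - 32 = 22
= 22 semitones


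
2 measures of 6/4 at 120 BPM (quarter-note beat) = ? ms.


Quarter-note beat duration = 60000 / 120 ms
Beats per measure (6/4) = 6
One measure = 6 × 60000 / 120 = 360000 / 120 ms
2 measures = 2 × 360000 / 120 = 720000 / 120
= 6000.0 ms


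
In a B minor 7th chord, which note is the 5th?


Solution.
Minor 7th chord = root + minor 3rd + perfect 5th + minor 7th
Seventh chords stack in thirds, so the letter names are B-D-F-A
Root: B
Minor 3rd above B: D
Perfect 5th above B: F#
Minor 7th above B: A
The 5th = F#


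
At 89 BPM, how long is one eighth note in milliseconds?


Solution.
One quarter-note beat = 60000 / BPM = 60000 / 89 ms
Eighth note = 1/2 × quarter note
Duration = 1/2 × 60000 / 89 = 30000 / 89
= 337.1 ms


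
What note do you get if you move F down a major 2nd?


Working:
major 2nd: 2 letter names, 2 semitones
Letter: F - 1 → E
Pitch: F - 2 semitones, spelled as an E → Eb
= Eb


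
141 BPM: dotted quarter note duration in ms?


Working:
One quarter-note beat = 60000 / BPM = 60000 / 141 ms
Dotted quarter note = 3/2 × quarter note
Duration = 3/2 × 60000 / 141 = 90000 / 141
= 638.3 ms


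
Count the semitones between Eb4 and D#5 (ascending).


Absolute semitone position = octave×12 + chromatic position
Eb4: 4×12 + 3 = 51
D#5: 5×12 + 3 = 63
Difference = 63 - 51 = 12
= 12 semitones


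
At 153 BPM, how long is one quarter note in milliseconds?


Let's work it out.
One quarter-note beat = 60000 / BPM = 60000 / 153 ms
Duration = 60000 / 153
= 392.2 ms


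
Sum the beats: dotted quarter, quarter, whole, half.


Step by step:
Beat values:
  dotted quarter = 1.5 beats
  quarter = 1 beat
  whole = 4 beats
  half = 2 beats
Sum = 1.5 + 1 + 4 + 2
= 8.5 beats


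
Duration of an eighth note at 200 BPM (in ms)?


Working:
One quarter-note beat = 60000 / BPM = 60000 / 200 ms
Eighth note = 1/2 × quarter note
Duration = 1/2 × 60000 / 200 = 30000 / 200
= 150.0 ms


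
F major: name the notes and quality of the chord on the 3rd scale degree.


Solution.
F major scale: F G A Bb C D E
Diatonic triad on degree 3 stacks scale notes 3, 5, 7: A C E
A→C = 3 semitones; A→E = 7 semitones → minor triad
= A C E (minor)


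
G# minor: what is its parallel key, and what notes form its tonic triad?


Solution.
Parallel keys share the same tonic but differ in mode
G# minor → parallel is G# major
Tonic triad of G# major = G# B# D#
= G# major; triad = G# B# D#


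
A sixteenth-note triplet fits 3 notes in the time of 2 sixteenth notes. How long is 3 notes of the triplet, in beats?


Triplet: 3 notes occupy the space of 2 sixteenth notes
Space = 2 × 1/4 = 1/2 beats
Each triplet note = 1/2 / 3 = 1/6 beats
3 notes = 3 × 1/6 = 1/2
= 1/2 beats


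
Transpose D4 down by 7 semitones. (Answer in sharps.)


D4: chromatic position 2 in octave 4 → absolute = 4×12 + 2 = 50
Transpose down 7: 50 - 7 = 43
43 = 3×12 + 7 → G in octave 3
Result = G3


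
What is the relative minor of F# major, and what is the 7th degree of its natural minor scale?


Step by step:
The relative minor shares the major's key signature and starts on its 6th degree
6th degree = a major 6th above the tonic; a major 6th above F# is D#
→ relative minor of F# major is D# minor
D# natural minor scale: D# E# F# G# A# B C#
= D# minor; 7th degree = C#


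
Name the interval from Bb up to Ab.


Letter names: B → A spans 7 letter names → a 7th
Semitones: Bb → Ab = 10 half-steps
A 7th of 10 semitones is a minor 7th
= minor 7th


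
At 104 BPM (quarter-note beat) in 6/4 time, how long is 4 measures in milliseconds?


Working:
Quarter-note beat duration = 60000 / 104 ms
Beats per measure (6/4) = 6
One measure = 6 × 60000 / 104 = 360000 / 104 ms
4 measures = 4 × 360000 / 104 = 1440000 / 104
= 13846.2 ms


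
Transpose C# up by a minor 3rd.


Solution.
minor 3rd: 3 letter names, 3 semitones
Letter: C + 2 → E
Pitch: C# + 3 semitones, spelled as an E → E
= E


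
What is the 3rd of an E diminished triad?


Step by step:
Diminished triad = root + minor 3rd (3 semitones) + diminished 5th (6 semitones)
A triad on E stacks thirds, so the chord tones use letter names E-G-B
Root: E
Minor 3rd above E: G
Diminished 5th above E: Bb
The 3rd = G


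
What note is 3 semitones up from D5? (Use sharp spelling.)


D5: chromatic position 2 in octave 5 → absolute = 5×12 + 2 = 62
Transpose up 3: 62 + 3 = 65
65 = 5×12 + 5 → F in octave 5
Result = F5


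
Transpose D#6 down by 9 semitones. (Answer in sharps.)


Let's work it out.
D#6: chromatic position 3 in octave 6 → absolute = 6×12 + 3 = 75
Transpose down 9: 75 - 9 = 66
66 = 5×12 + 6 → F# in octave 5
Result = F#5


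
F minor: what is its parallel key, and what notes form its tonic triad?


Let's work it out.
Parallel keys share the same tonic but differ in mode
F minor → parallel is F major
Tonic triad of F major = F A C
= F major; triad = F A C


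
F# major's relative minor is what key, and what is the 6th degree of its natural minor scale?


Reasoning:
The relative minor shares the major's key signature and starts on its 6th degree
6th degree = a major 6th above the tonic; a major 6th above F# is D#
→ relative minor of F# major is D# minor
D# natural minor scale: D# E# F# G# A# B C#
= D# minor; 6th degree = B


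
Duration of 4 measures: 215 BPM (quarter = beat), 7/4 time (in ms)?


Working:
Quarter-note beat duration = 60000 / 215 ms
Beats per measure (7/4) = 7
One measure = 7 × 60000 / 215 = 420000 / 215 ms
4 measures = 4 × 420000 / 215 = 1680000 / 215
= 7814.0 ms


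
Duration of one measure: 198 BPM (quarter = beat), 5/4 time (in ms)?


Working:
Quarter-note beat duration = 60000 / 198 ms
Beats per measure (5/4) = 5
One measure = 5 × 60000 / 198 = 300000 / 198 ms
= 1515.2 ms


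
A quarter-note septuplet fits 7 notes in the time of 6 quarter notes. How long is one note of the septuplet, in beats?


Step by step:
Septuplet: 7 notes occupy the space of 6 quarter notes
Space = 6 × 1 = 6 beats
Each septuplet note = 6 / 7 = 6/7 beats
= 6/7 beats


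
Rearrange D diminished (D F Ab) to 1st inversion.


Working:
Root position: D F Ab
1st inversion: move root up an octave
Bass note: F
Notes (bottom to top) = F Ab D


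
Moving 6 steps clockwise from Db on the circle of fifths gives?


Reasoning:
Each clockwise step on the circle of fifths moves up a perfect 5th
From Db: Db → Ab → Eb → Bb → F → C → G
= G


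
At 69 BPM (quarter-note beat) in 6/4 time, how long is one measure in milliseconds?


Quarter-note beat duration = 60000 / 69 ms
Beats per measure (6/4) = 6
One measure = 6 × 60000 / 69 = 360000 / 69 ms
= 5217.4 ms


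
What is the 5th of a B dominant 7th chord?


Let's work it out.
Dominant 7th chord = root + major 3rd + perfect 5th + minor 7th
Seventh chords stack in thirds, so the letter names are B-D-F-A
Root: B
Major 3rd above B: D#
Perfect 5th above B: F#
Minor 7th above B: A
The 5th = F#


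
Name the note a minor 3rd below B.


Step by step:
A 3rd spans 3 letter names, so from B we land on G
A minor 3rd = 3 semitones below B
Spell G at that pitch: G#
= G#


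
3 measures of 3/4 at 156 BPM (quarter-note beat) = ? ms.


Working:
Quarter-note beat duration = 60000 / 156 ms
Beats per measure (3/4) = 3
One measure = 3 × 60000 / 156 = 180000 / 156 ms
3 measures = 3 × 180000 / 156 = 540000 / 156
= 3461.5 ms


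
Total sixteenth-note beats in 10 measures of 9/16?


Let's work it out.
Time signature 9/16: the bottom number 16 means the sixteenth note gets one count
The top number 9 means 9 sixteenth-note beats per measure
Total = 9 × 10 measures
= 90 sixteenth-note beats


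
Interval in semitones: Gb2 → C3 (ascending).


Reasoning:
Absolute semitone position = octave×12 + chromatic position
Gb2: 2×12 + 6 = 30
C3: 3×12 + 0 = 36
Difference = 36 - 30 = 6
= 6 semitones


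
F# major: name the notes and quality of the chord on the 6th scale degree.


Working:
F# major scale: F# G# A# B C# D# E#
Diatonic triad on degree 6 stacks scale notes 6, 1, 3: D# F# A#
D#→F# = 3 semitones; D#→A# = 7 semitones → minor triad
= D# F# A# (minor)


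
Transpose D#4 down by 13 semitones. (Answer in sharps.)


Reasoning:
D#4: chromatic position 3 in octave 4 → absolute = 4×12 + 3 = 51
Transpose down 13: 51 - 13 = 38
38 = 3×12 + 2 → D in octave 3
Result = D3


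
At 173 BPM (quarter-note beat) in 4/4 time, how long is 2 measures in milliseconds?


Let's work it out.
Quarter-note beat duration = 60000 / 173 ms
Beats per measure (4/4) = 4
One measure = 4 × 60000 / 173 = 240000 / 173 ms
2 measures = 2 × 240000 / 173 = 480000 / 173
= 2774.6 ms


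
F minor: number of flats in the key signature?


Flat minor keys: A(0), D(1), G(2), C(3), F(4), Bb(5), Eb(6), Ab(7)
F minor has 4 flats
Order of flats: Bb Eb Ab Db Gb Cb Fb → first 4: Bb, Eb, Ab, Db
= 4 flats


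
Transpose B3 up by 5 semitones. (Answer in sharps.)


B3: chromatic position 11 in octave 3 → absolute = 3×12 + 11 = 47
Transpose up 5: 47 + 5 = 52
52 = 4×12 + 4 → E in octave 4
Result = E4


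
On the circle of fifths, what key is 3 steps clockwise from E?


Solution.
Each clockwise step on the circle of fifths moves up a perfect 5th
From E: E → B → F#/Gb → Db
= Db


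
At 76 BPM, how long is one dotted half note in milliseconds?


Reasoning:
One quarter-note beat = 60000 / BPM = 60000 / 76 ms
Dotted half note = 3 × quarter note
Duration = 3 × 60000 / 76 = 180000 / 76
= 2368.4 ms


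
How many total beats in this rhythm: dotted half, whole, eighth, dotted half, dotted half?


Beat values:
  dotted half = 3 beats
  whole = 4 beats
  eighth = 0.5 beats
  dotted half = 3 beats
  dotted half = 3 beats
Sum = 3 + 4 + 0.5 + 3 + 3
= 13.5 beats
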